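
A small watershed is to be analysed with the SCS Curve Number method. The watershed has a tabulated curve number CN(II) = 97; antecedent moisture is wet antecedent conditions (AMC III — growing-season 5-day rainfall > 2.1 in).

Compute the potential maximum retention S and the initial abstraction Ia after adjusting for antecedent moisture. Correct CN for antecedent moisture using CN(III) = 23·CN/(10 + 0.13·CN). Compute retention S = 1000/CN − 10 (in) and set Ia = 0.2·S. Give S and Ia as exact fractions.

S = 300/2231 in ≈ 0.134 in; Ia = 60/2231 in ≈ 0.027 in

CN(III) from CN(II)=97: (23·97)/(10 + 0.13·97) = 223100/2261 ≈ 98.673
Retention S: 1000/CN − 10 with CN=98.673 → S = 300/2231 ≈ 0.134 in
Ia = 0.2S: 0.2·0.134 = 0.027 in (exactly 60/2231)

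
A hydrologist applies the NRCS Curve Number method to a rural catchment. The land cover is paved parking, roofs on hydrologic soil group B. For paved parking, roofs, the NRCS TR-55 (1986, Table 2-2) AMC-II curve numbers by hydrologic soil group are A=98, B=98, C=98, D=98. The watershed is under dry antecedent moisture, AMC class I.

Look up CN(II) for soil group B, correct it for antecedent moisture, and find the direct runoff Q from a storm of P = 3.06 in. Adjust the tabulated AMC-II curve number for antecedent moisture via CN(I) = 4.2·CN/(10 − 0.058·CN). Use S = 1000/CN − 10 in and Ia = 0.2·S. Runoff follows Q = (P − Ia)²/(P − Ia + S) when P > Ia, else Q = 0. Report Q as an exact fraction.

Q = 23237038969/9129133650 in ≈ 2.545 in

NRCS table: paved parking, roofs, soil group B → CN(II) = 98
CN(I) from CN(II)=98: (4.2·98)/(10 − 0.058·98) = 102900/1079 ≈ 95.366
Max retention: S = 1000/(102900/1079) − 10 = 500/1029 in (≈ 0.486 in)
Initial abstraction Ia = S/5 = (500/1029)/5 = 100/1029 ≈ 0.097 in
Since P=3.060 > Ia=0.097: effective rainfall P−Ia = 152437/51450 in
Q = (152437/51450)²/((152437/51450) + 500/1029) = (23237038969/2647102500)/(177437/51450) = 23237038969/9129133650 in ≈ 2.545 in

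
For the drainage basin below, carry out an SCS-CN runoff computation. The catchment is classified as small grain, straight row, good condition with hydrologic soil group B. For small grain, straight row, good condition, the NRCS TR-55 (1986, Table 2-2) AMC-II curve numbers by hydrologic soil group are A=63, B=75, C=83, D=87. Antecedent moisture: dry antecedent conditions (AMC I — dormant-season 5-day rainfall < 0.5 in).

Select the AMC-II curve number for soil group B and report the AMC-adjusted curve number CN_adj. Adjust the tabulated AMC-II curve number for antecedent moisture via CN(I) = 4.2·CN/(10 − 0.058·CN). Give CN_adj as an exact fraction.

NRCS table: small grain, straight row, good condition, soil group B → CN(II) = 75
CN(I) from CN(II)=75: (4.2·75)/(10 − 0.058·75) = 6300/113 ≈ 55.752

CN_adj = 6300/113 ≈ 55.752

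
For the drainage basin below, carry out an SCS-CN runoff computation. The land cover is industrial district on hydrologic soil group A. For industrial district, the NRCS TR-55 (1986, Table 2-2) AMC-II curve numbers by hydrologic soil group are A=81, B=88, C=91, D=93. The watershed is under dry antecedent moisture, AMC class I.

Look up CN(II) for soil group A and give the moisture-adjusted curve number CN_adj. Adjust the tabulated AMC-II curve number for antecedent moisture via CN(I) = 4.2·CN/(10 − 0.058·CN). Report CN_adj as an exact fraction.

CN_adj = 170100/2651 ≈ 64.164

NRCS table: industrial district, soil group A → CN(II) = 81
Dry (AMC I): CN(I) = 4.2·81/(10 − 0.058·81) = (1701/5)/(2651/500) = 170100/2651 ≈ 64.164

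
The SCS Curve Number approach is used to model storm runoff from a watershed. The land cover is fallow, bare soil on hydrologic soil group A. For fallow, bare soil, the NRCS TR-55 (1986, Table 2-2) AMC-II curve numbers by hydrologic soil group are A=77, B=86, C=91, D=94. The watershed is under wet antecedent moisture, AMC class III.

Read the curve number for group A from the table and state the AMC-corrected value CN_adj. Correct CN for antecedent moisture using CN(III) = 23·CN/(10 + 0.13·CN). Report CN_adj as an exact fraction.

CN_adj = 7700/87 ≈ 88.506

NRCS table: fallow, bare soil, soil group A → CN(II) = 77
Wet (AMC III): CN(III) = 23·77/(10 + 0.13·77) = 1771/(2001/100) = 7700/87 ≈ 88.506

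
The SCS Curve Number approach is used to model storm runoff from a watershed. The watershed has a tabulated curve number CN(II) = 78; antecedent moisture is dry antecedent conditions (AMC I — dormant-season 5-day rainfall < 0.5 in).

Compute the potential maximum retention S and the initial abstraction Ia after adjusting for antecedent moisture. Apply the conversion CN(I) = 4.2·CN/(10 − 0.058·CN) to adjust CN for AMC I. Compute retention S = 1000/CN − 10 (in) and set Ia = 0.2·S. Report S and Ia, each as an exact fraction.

Dry (AMC I): CN(I) = 4.2·78/(10 − 0.058·78) = (1638/5)/(1369/250) = 81900/1369 ≈ 59.825
Max retention: S = 1000/(81900/1369) − 10 = 5500/819 in (≈ 6.716 in)
Ia = 0.2S: 0.2·6.716 = 1.343 in (exactly 1100/819)

S = 5500/819 in ≈ 6.716 in; Ia = 1100/819 in ≈ 1.343 in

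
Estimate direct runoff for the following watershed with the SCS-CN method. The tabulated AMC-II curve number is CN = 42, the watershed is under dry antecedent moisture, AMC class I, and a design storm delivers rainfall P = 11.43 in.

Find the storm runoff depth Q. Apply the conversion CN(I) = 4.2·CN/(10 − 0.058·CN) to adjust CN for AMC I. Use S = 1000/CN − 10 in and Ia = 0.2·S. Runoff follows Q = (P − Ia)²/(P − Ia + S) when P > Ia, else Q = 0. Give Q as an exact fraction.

Adjust CN=42 to AMC I: 4.2·42/(10 − 0.058·42) → (882/5) ÷ (1891/250) = 44100/1891 ≈ 23.321
S = 1000/(44100/1891) − 10 = 14500/441 in ≈ 32.880 in
Ia = 0.2·(14500/441) = 2900/441 in ≈ 6.576 in
Excess rainfall: 11.430 − 6.576 = 4.854 in; P > Ia so Q > 0
Q: (214063/44100)² ÷ (1664063/44100) = 45822967969/73385178300 in (≈ 0.624 in)

Q = 45822967969/73385178300 in ≈ 0.624 in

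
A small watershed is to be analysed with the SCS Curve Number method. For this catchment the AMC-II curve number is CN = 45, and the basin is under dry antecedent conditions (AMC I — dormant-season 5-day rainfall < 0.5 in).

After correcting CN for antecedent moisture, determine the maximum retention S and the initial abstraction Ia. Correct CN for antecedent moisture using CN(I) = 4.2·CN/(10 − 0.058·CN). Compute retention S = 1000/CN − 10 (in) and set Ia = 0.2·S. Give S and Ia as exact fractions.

S = 5500/189 in ≈ 29.101 in; Ia = 1100/189 in ≈ 5.820 in

Adjust CN=45 to AMC I: 4.2·45/(10 − 0.058·45) → 189 ÷ (739/100) = 18900/739 ≈ 25.575
Max retention: S = 1000/(18900/739) − 10 = 5500/189 in (≈ 29.101 in)
Initial abstraction Ia = S/5 = (5500/189)/5 = 1100/189 ≈ 5.820 in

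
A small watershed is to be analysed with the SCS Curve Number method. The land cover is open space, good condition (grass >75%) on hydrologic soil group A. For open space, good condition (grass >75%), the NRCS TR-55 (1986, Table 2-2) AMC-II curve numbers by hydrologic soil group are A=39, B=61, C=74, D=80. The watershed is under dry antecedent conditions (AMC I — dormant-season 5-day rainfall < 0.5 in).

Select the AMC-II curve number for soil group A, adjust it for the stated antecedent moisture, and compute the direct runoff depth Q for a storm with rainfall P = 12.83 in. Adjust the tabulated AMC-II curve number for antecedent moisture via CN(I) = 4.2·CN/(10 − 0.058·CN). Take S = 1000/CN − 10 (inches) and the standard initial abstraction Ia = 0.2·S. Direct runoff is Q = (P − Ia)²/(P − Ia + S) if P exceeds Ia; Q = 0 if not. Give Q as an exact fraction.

Q = 194284363729/285894636300 in ≈ 0.680 in

NRCS table: open space, good condition (grass >75%), soil group A → CN(II) = 39
Adjust CN=39 to AMC I: 4.2·39/(10 − 0.058·39) → (819/5) ÷ (3869/500) = 81900/3869 ≈ 21.168
Retention S: 1000/CN − 10 with CN=21.168 → S = 30500/819 ≈ 37.241 in
Initial abstraction Ia = S/5 = (30500/819)/5 = 6100/819 ≈ 7.448 in
Excess rainfall: 12.830 − 7.448 = 5.382 in; P > Ia so Q > 0
Runoff Q = (P−Ia)²/(P−Ia+S) = (5.382)²/(5.382+37.241) = 194284363729/285894636300 ≈ 0.680 in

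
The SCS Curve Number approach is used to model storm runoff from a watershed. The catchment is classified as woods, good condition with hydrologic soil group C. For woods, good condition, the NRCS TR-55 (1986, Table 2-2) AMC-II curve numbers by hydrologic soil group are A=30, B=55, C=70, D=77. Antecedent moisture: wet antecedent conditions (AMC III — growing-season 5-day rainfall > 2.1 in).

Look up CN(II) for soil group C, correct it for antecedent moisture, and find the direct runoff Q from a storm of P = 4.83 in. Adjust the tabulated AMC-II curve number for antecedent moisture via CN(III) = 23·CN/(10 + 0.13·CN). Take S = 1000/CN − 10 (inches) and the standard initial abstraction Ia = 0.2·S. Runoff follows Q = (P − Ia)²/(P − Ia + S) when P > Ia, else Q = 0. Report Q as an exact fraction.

NRCS table: woods, good condition, soil group C → CN(II) = 70
CN(III) from CN(II)=70: (23·70)/(10 + 0.13·70) = 16100/191 ≈ 84.293
Max retention: S = 1000/(16100/191) − 10 = 300/161 in (≈ 1.863 in)
Ia = 0.2S: 0.2·1.863 = 0.373 in (exactly 60/161)
Since P=4.830 > Ia=0.373: effective rainfall P−Ia = 71763/16100 in
Q: (71763/16100)² ÷ (101763/16100) = 572214241/182042700 in (≈ 3.143 in)

Q = 572214241/182042700 in ≈ 3.143 in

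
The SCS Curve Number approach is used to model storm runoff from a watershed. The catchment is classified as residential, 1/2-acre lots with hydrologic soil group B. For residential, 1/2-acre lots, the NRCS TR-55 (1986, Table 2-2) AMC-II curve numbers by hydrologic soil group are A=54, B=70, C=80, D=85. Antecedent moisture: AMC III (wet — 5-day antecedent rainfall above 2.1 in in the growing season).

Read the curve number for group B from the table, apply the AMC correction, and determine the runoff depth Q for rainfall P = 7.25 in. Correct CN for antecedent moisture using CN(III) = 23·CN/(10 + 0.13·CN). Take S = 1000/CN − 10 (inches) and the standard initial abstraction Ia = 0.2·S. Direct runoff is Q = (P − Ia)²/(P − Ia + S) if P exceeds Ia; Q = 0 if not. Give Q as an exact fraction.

Q = 19616041/3625076 in ≈ 5.411 in

NRCS table: residential, 1/2-acre lots, soil group B → CN(II) = 70
Adjust CN=70 to AMC III: 23·70/(10 + 0.13·70) → 1610 ÷ (191/10) = 16100/191 ≈ 84.293
S = 1000/(16100/191) − 10 = 300/161 in ≈ 1.863 in
Ia = 0.2·(300/161) = 60/161 in ≈ 0.373 in
Since P=7.250 > Ia=0.373: effective rainfall P−Ia = 4429/644 in
Q: (4429/644)² ÷ (5629/644) = 19616041/3625076 in (≈ 5.411 in)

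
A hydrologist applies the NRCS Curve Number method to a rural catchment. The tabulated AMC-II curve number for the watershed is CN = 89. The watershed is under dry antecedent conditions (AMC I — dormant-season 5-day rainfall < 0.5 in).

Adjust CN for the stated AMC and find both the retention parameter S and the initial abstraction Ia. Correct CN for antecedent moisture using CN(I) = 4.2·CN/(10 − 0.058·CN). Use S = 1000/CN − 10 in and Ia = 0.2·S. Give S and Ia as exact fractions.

S = 5500/1869 in ≈ 2.943 in; Ia = 1100/1869 in ≈ 0.589 in

Adjust CN=89 to AMC I: 4.2·89/(10 − 0.058·89) → (1869/5) ÷ (2419/500) = 186900/2419 ≈ 77.263
Max retention: S = 1000/(186900/2419) − 10 = 5500/1869 in (≈ 2.943 in)
Ia = 0.2·(5500/1869) = 1100/1869 in ≈ 0.589 in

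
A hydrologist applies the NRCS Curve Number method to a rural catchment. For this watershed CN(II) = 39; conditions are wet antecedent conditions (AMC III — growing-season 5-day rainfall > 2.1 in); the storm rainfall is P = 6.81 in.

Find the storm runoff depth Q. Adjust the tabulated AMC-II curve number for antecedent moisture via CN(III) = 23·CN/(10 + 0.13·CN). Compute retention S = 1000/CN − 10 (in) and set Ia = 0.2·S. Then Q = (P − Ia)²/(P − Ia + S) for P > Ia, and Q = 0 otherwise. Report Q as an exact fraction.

Q = 238981166449/98567472900 in ≈ 2.425 in

CN(III) from CN(II)=39: (23·39)/(10 + 0.13·39) = 89700/1507 ≈ 59.522
Retention S: 1000/CN − 10 with CN=59.522 → S = 6100/897 ≈ 6.800 in
Ia = 0.2·(6100/897) = 1220/897 in ≈ 1.360 in
Excess rainfall: 6.810 − 1.360 = 5.450 in; P > Ia so Q > 0
Q = (488857/89700)²/((488857/89700) + 6100/897) = (238981166449/8046090000)/(1098857/89700) = 238981166449/98567472900 in ≈ 2.425 in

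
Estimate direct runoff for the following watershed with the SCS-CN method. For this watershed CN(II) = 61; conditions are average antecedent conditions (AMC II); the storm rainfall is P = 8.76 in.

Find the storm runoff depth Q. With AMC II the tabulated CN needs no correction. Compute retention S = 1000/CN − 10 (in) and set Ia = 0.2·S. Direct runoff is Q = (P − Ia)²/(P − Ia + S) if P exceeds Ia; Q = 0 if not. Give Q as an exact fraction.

AMC II — tabulated CN = 61 applies directly.
S = 1000/61 − 10 = 390/61 in ≈ 6.393 in
Initial abstraction Ia = S/5 = (390/61)/5 = 78/61 ≈ 1.279 in
Since P=8.760 > Ia=1.279: effective rainfall P−Ia = 11409/1525 in
Q = (11409/1525)²/((11409/1525) + 390/61) = (130165281/2325625)/(21159/1525) = 14462809/3585275 in ≈ 4.034 in

Q = 14462809/3585275 in ≈ 4.034 in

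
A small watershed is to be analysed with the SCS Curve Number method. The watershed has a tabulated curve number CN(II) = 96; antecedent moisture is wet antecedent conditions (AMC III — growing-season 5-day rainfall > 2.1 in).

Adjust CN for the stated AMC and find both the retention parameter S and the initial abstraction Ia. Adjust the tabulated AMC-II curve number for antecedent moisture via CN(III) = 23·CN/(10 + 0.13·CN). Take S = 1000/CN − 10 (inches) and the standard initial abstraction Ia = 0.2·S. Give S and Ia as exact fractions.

Wet (AMC III): CN(III) = 23·96/(10 + 0.13·96) = 2208/(562/25) = 27600/281 ≈ 98.221
S = 1000/(27600/281) − 10 = 25/138 in ≈ 0.181 in
Ia = 0.2S: 0.2·0.181 = 0.036 in (exactly 5/138)

S = 25/138 in ≈ 0.181 in; Ia = 5/138 in ≈ 0.036 in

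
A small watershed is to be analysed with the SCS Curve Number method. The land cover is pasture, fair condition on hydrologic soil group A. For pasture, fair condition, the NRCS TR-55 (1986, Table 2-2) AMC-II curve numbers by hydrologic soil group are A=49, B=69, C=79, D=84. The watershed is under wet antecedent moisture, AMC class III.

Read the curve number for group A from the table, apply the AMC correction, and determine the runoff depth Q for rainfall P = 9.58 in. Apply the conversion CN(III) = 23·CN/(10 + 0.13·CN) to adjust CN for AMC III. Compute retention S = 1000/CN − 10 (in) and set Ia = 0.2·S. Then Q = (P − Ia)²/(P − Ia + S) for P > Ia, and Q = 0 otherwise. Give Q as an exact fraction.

Q = 238957701889/41914989550 in ≈ 5.701 in

NRCS table: pasture, fair condition, soil group A → CN(II) = 49
CN(III) from CN(II)=49: (23·49)/(10 + 0.13·49) = 112700/1637 ≈ 68.845
Retention S: 1000/CN − 10 with CN=68.845 → S = 5100/1127 ≈ 4.525 in
Initial abstraction Ia = S/5 = (5100/1127)/5 = 1020/1127 ≈ 0.905 in
P − Ia = 9.580 − 0.905 = 488833/56350 ≈ 8.675 in (> 0, runoff occurs)
Q = (488833/56350)²/((488833/56350) + 5100/1127) = (238957701889/3175322500)/(743833/56350) = 238957701889/41914989550 in ≈ 5.701 in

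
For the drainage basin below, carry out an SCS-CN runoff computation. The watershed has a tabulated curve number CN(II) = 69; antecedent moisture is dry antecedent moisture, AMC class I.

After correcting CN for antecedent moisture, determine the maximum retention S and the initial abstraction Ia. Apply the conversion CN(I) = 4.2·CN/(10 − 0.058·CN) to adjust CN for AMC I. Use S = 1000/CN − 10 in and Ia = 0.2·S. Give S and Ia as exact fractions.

Adjust CN=69 to AMC I: 4.2·69/(10 − 0.058·69) → (1449/5) ÷ (2999/500) = 144900/2999 ≈ 48.316
S = 1000/(144900/2999) − 10 = 15500/1449 in ≈ 10.697 in
Ia = 0.2S: 0.2·10.697 = 2.139 in (exactly 3100/1449)

S = 15500/1449 in ≈ 10.697 in; Ia = 3100/1449 in ≈ 2.139 in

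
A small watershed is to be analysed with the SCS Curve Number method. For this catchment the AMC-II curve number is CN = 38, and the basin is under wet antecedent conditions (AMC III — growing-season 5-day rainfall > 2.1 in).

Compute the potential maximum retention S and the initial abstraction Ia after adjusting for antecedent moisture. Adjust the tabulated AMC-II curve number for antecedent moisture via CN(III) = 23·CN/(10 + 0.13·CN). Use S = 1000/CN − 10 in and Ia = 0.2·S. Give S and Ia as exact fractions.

CN(III) from CN(II)=38: (23·38)/(10 + 0.13·38) = 43700/747 ≈ 58.501
Max retention: S = 1000/(43700/747) − 10 = 3100/437 in (≈ 7.094 in)
Initial abstraction Ia = S/5 = (3100/437)/5 = 620/437 ≈ 1.419 in

S = 3100/437 in ≈ 7.094 in; Ia = 620/437 in ≈ 1.419 in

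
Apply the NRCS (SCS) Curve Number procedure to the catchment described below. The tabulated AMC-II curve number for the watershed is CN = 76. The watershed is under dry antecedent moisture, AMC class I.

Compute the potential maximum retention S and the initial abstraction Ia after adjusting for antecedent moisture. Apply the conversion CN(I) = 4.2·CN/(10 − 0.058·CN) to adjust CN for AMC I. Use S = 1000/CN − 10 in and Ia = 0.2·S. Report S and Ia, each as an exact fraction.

S = 1000/133 in ≈ 7.519 in; Ia = 200/133 in ≈ 1.504 in

Adjust CN=76 to AMC I: 4.2·76/(10 − 0.058·76) → (1596/5) ÷ (699/125) = 13300/233 ≈ 57.082
Retention S: 1000/CN − 10 with CN=57.082 → S = 1000/133 ≈ 7.519 in
Ia = 0.2S: 0.2·7.519 = 1.504 in (exactly 200/133)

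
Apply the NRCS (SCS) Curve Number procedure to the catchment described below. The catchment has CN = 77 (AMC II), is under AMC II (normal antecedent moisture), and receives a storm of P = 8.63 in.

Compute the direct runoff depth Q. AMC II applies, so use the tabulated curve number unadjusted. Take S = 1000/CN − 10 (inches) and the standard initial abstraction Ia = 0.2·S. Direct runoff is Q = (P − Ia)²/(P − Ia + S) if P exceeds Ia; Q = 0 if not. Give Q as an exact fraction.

Average conditions: CN = 77 (no AMC adjustment).
Retention S: 1000/CN − 10 with CN=77.000 → S = 230/77 ≈ 2.987 in
Initial abstraction Ia = S/5 = (230/77)/5 = 46/77 ≈ 0.597 in
Excess rainfall: 8.630 − 0.597 = 8.033 in; P > Ia so Q > 0
Q = (61851/7700)²/((61851/7700) + 230/77) = (3825546201/59290000)/(84851/7700) = 3825546201/653352700 in ≈ 5.855 in

Q = 3825546201/653352700 in ≈ 5.855 in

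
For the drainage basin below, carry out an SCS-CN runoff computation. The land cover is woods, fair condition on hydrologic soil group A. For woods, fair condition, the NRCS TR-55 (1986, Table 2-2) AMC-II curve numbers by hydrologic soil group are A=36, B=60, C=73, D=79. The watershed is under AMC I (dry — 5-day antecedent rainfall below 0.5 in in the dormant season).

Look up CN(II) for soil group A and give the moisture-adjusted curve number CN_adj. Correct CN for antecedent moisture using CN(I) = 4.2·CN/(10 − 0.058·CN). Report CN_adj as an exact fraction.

NRCS table: woods, fair condition, soil group A → CN(II) = 36
CN(I) from CN(II)=36: (4.2·36)/(10 − 0.058·36) = 18900/989 ≈ 19.110

CN_adj = 18900/989 ≈ 19.110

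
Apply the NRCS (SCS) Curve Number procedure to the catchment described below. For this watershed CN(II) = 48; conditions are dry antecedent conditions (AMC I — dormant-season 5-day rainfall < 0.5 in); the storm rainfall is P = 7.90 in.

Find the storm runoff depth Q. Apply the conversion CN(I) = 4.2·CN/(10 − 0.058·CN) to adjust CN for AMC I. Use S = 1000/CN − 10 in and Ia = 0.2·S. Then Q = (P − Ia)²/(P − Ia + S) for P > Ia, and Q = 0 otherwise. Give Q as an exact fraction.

Adjust CN=48 to AMC I: 4.2·48/(10 − 0.058·48) → (1008/5) ÷ (902/125) = 12600/451 ≈ 27.938
Retention S: 1000/CN − 10 with CN=27.938 → S = 1625/63 ≈ 25.794 in
Ia = 0.2·(1625/63) = 325/63 in ≈ 5.159 in
Excess rainfall: 7.900 − 5.159 = 2.741 in; P > Ia so Q > 0
Q: (1727/630)² ÷ (17977/630) = 2982529/11325510 in (≈ 0.263 in)

Q = 2982529/11325510 in ≈ 0.263 in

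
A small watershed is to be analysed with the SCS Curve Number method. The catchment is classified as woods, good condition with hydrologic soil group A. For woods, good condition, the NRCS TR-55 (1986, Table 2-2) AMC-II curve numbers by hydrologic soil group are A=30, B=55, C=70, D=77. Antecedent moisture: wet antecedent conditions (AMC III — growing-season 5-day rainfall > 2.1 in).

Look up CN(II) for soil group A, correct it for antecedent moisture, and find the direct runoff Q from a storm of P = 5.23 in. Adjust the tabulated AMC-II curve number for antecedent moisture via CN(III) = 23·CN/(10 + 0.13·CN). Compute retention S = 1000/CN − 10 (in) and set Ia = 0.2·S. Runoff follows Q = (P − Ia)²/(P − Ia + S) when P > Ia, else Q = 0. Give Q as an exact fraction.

NRCS table: woods, good condition, soil group A → CN(II) = 30
CN(III) from CN(II)=30: (23·30)/(10 + 0.13·30) = 6900/139 ≈ 49.640
Retention S: 1000/CN − 10 with CN=49.640 → S = 700/69 ≈ 10.145 in
Ia = 0.2·(700/69) = 140/69 in ≈ 2.029 in
P − Ia = 5.230 − 2.029 = 22087/6900 ≈ 3.201 in (> 0, runoff occurs)
Q = (22087/6900)²/((22087/6900) + 700/69) = (487835569/47610000)/(92087/6900) = 487835569/635400300 in ≈ 0.768 in

Q = 487835569/635400300 in ≈ 0.768 in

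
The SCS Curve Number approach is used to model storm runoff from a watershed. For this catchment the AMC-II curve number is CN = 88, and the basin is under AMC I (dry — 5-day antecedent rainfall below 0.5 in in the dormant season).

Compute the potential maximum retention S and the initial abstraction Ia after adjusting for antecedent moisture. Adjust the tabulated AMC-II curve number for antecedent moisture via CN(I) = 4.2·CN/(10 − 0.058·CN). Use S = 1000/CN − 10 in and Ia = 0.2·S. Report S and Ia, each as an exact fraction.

S = 250/77 in ≈ 3.247 in; Ia = 50/77 in ≈ 0.649 in

Dry (AMC I): CN(I) = 4.2·88/(10 − 0.058·88) = (1848/5)/(612/125) = 3850/51 ≈ 75.490
Retention S: 1000/CN − 10 with CN=75.490 → S = 250/77 ≈ 3.247 in
Initial abstraction Ia = S/5 = (250/77)/5 = 50/77 ≈ 0.649 in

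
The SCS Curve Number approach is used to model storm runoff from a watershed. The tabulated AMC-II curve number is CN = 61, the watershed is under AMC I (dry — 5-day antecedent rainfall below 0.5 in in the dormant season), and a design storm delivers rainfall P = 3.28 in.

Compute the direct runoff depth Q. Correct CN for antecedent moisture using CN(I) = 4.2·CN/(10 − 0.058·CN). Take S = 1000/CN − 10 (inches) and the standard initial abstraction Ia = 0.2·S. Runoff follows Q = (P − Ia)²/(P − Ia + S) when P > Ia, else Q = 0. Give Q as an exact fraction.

Dry (AMC I): CN(I) = 4.2·61/(10 − 0.058·61) = (1281/5)/(3231/500) = 42700/1077 ≈ 39.647
Max retention: S = 1000/(42700/1077) − 10 = 6500/427 in (≈ 15.222 in)
Ia = 0.2S: 0.2·15.222 = 3.044 in (exactly 1300/427)
P − Ia = 3.280 − 3.044 = 2514/10675 ≈ 0.236 in (> 0, runoff occurs)
Q: (2514/10675)² ÷ (165014/10675) = 3160098/880762225 in (≈ 0.004 in)

Q = 3160098/880762225 in ≈ 0.004 in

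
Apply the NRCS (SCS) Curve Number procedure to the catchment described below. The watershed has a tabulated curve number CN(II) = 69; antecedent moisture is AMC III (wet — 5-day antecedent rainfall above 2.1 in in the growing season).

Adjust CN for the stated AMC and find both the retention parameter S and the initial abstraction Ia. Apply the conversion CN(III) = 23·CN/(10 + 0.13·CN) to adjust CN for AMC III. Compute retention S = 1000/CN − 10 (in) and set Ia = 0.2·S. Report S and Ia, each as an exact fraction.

CN(III) from CN(II)=69: (23·69)/(10 + 0.13·69) = 158700/1897 ≈ 83.658
S = 1000/(158700/1897) − 10 = 3100/1587 in ≈ 1.953 in
Initial abstraction Ia = S/5 = (3100/1587)/5 = 620/1587 ≈ 0.391 in

S = 3100/1587 in ≈ 1.953 in; Ia = 620/1587 in ≈ 0.391 in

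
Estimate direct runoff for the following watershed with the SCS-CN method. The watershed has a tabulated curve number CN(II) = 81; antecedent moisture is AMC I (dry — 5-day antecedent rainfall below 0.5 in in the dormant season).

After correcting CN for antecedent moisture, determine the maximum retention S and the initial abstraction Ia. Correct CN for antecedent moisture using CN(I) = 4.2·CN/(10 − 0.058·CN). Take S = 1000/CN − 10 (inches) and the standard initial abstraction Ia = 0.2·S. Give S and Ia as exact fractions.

CN(I) from CN(II)=81: (4.2·81)/(10 − 0.058·81) = 170100/2651 ≈ 64.164
S = 1000/(170100/2651) − 10 = 9500/1701 in ≈ 5.585 in
Ia = 0.2S: 0.2·5.585 = 1.117 in (exactly 1900/1701)

S = 9500/1701 in ≈ 5.585 in; Ia = 1900/1701 in ≈ 1.117 in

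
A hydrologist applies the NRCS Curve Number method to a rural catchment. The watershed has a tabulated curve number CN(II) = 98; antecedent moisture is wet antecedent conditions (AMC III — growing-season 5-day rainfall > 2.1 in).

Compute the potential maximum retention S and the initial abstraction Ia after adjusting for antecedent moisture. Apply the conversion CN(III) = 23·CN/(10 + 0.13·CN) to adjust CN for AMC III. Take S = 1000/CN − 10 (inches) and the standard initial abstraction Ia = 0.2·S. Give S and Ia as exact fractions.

Wet (AMC III): CN(III) = 23·98/(10 + 0.13·98) = 2254/(1137/50) = 112700/1137 ≈ 99.120
Max retention: S = 1000/(112700/1137) − 10 = 100/1127 in (≈ 0.089 in)
Ia = 0.2·(100/1127) = 20/1127 in ≈ 0.018 in

S = 100/1127 in ≈ 0.089 in; Ia = 20/1127 in ≈ 0.018 in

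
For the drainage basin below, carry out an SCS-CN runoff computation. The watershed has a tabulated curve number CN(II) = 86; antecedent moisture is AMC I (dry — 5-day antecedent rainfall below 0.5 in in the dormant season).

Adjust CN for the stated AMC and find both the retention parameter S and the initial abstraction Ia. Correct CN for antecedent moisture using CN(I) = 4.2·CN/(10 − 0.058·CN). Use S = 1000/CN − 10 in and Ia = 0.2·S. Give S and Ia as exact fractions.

S = 500/129 in ≈ 3.876 in; Ia = 100/129 in ≈ 0.775 in

Adjust CN=86 to AMC I: 4.2·86/(10 − 0.058·86) → (1806/5) ÷ (1253/250) = 12900/179 ≈ 72.067
Max retention: S = 1000/(12900/179) − 10 = 500/129 in (≈ 3.876 in)
Ia = 0.2S: 0.2·3.876 = 0.775 in (exactly 100/129)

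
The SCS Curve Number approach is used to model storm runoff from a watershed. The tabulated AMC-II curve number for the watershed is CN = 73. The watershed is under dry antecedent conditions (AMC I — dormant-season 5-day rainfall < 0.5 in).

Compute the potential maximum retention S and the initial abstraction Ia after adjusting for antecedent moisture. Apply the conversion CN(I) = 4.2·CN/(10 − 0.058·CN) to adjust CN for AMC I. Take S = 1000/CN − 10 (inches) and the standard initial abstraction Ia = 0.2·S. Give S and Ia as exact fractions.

S = 4500/511 in ≈ 8.806 in; Ia = 900/511 in ≈ 1.761 in

CN(I) from CN(II)=73: (4.2·73)/(10 − 0.058·73) = 51100/961 ≈ 53.174
Max retention: S = 1000/(51100/961) − 10 = 4500/511 in (≈ 8.806 in)
Ia = 0.2S: 0.2·8.806 = 1.761 in (exactly 900/511)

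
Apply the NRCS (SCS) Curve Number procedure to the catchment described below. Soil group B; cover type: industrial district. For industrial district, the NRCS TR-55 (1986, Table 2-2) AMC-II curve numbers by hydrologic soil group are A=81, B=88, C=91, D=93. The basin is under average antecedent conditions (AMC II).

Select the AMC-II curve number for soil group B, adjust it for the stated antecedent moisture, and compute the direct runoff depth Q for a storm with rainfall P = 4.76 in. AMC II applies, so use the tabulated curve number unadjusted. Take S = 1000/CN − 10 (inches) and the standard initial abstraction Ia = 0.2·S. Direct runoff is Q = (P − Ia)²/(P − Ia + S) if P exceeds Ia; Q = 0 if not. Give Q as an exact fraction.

NRCS table: industrial district, soil group B → CN(II) = 88
AMC II — tabulated CN = 88 applies directly.
Max retention: S = 1000/88 − 10 = 15/11 in (≈ 1.364 in)
Initial abstraction Ia = S/5 = (15/11)/5 = 3/11 ≈ 0.273 in
Since P=4.760 > Ia=0.273: effective rainfall P−Ia = 1234/275 in
Q: (1234/275)² ÷ (1609/275) = 1522756/442475 in (≈ 3.441 in)

Q = 1522756/442475 in ≈ 3.441 in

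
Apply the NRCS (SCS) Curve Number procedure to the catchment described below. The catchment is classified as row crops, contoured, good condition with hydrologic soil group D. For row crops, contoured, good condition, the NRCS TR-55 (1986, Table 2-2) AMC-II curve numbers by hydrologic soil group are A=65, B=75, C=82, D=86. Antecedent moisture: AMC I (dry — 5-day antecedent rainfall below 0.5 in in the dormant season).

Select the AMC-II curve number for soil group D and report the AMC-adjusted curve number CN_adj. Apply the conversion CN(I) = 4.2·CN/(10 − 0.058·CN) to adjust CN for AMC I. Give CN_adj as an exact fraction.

CN_adj = 12900/179 ≈ 72.067

NRCS table: row crops, contoured, good condition, soil group D → CN(II) = 86
Dry (AMC I): CN(I) = 4.2·86/(10 − 0.058·86) = (1806/5)/(1253/250) = 12900/179 ≈ 72.067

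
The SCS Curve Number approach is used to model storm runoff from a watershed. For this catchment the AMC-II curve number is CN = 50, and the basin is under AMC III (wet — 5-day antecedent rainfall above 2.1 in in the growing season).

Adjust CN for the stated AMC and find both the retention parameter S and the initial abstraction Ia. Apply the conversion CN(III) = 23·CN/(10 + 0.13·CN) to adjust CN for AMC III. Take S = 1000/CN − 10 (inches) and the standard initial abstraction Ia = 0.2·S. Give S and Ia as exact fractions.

S = 100/23 in ≈ 4.348 in; Ia = 20/23 in ≈ 0.870 in

Adjust CN=50 to AMC III: 23·50/(10 + 0.13·50) → 1150 ÷ (33/2) = 2300/33 ≈ 69.697
Max retention: S = 1000/(2300/33) − 10 = 100/23 in (≈ 4.348 in)
Initial abstraction Ia = S/5 = (100/23)/5 = 20/23 ≈ 0.870 in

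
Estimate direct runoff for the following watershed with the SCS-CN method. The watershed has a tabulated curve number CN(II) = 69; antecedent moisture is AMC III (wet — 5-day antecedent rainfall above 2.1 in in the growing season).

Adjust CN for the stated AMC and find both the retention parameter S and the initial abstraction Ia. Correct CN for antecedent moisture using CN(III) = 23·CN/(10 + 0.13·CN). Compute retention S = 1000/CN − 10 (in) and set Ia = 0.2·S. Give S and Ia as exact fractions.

Wet (AMC III): CN(III) = 23·69/(10 + 0.13·69) = 1587/(1897/100) = 158700/1897 ≈ 83.658
Retention S: 1000/CN − 10 with CN=83.658 → S = 3100/1587 ≈ 1.953 in
Initial abstraction Ia = S/5 = (3100/1587)/5 = 620/1587 ≈ 0.391 in

S = 3100/1587 in ≈ 1.953 in; Ia = 620/1587 in ≈ 0.391 in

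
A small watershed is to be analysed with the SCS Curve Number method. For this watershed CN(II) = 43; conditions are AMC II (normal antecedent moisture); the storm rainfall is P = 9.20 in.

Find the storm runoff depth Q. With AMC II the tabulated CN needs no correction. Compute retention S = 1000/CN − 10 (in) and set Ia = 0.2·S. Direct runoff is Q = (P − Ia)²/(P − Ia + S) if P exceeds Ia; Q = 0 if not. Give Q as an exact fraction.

Q = 991232/457735 in ≈ 2.166 in

Average conditions: CN = 43 (no AMC adjustment).
S = 1000/43 − 10 = 570/43 in ≈ 13.256 in
Ia = 0.2·(570/43) = 114/43 in ≈ 2.651 in
Excess rainfall: 9.200 − 2.651 = 6.549 in; P > Ia so Q > 0
Runoff Q = (P−Ia)²/(P−Ia+S) = (6.549)²/(6.549+13.256) = 991232/457735 ≈ 2.166 in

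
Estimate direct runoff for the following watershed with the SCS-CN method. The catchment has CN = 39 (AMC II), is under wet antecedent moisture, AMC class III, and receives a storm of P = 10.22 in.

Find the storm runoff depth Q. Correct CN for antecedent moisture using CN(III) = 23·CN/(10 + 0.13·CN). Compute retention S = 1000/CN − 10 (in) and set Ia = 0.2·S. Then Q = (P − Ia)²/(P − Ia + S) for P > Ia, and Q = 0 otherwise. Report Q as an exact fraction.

Q = 157900532689/31501159950 in ≈ 5.013 in

Wet (AMC III): CN(III) = 23·39/(10 + 0.13·39) = 897/(1507/100) = 89700/1507 ≈ 59.522
Retention S: 1000/CN − 10 with CN=59.522 → S = 6100/897 ≈ 6.800 in
Initial abstraction Ia = S/5 = (6100/897)/5 = 1220/897 ≈ 1.360 in
Excess rainfall: 10.220 − 1.360 = 8.860 in; P > Ia so Q > 0
Runoff Q = (P−Ia)²/(P−Ia+S) = (8.860)²/(8.860+6.800) = 157900532689/31501159950 ≈ 5.013 in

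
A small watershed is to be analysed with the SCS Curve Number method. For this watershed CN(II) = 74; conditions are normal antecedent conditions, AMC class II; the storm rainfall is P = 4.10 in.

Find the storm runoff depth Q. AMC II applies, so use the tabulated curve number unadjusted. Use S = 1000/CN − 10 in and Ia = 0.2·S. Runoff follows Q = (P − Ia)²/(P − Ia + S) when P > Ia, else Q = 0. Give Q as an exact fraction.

Q = 1580049/946090 in ≈ 1.670 in

AMC II — tabulated CN = 74 applies directly.
Max retention: S = 1000/74 − 10 = 130/37 in (≈ 3.514 in)
Ia = 0.2S: 0.2·3.514 = 0.703 in (exactly 26/37)
Excess rainfall: 4.100 − 0.703 = 3.397 in; P > Ia so Q > 0
Q: (1257/370)² ÷ (2557/370) = 1580049/946090 in (≈ 1.670 in)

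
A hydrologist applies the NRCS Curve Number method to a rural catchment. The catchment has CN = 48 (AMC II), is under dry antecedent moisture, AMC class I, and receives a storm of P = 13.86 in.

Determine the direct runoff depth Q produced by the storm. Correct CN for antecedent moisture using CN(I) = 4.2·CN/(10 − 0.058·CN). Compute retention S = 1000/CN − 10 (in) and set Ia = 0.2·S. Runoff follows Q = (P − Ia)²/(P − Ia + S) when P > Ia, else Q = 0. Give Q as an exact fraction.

Q = 751253281/342275850 in ≈ 2.195 in

Dry (AMC I): CN(I) = 4.2·48/(10 − 0.058·48) = (1008/5)/(902/125) = 12600/451 ≈ 27.938
Retention S: 1000/CN − 10 with CN=27.938 → S = 1625/63 ≈ 25.794 in
Initial abstraction Ia = S/5 = (1625/63)/5 = 325/63 ≈ 5.159 in
Since P=13.860 > Ia=5.159: effective rainfall P−Ia = 27409/3150 in
Q: (27409/3150)² ÷ (108659/3150) = 751253281/342275850 in (≈ 2.195 in)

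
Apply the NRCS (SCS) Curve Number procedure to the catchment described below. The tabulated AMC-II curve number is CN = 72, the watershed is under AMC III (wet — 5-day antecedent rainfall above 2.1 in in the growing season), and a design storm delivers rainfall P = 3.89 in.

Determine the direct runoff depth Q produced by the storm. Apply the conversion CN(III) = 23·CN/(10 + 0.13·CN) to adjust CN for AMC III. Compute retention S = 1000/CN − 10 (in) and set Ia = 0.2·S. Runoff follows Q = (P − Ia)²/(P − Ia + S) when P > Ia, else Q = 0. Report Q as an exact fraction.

Q = 5405631529/2246426100 in ≈ 2.406 in

CN(III) from CN(II)=72: (23·72)/(10 + 0.13·72) = 10350/121 ≈ 85.537
Max retention: S = 1000/(10350/121) − 10 = 350/207 in (≈ 1.691 in)
Initial abstraction Ia = S/5 = (350/207)/5 = 70/207 ≈ 0.338 in
Excess rainfall: 3.890 − 0.338 = 3.552 in; P > Ia so Q > 0
Q = (73523/20700)²/((73523/20700) + 350/207) = (5405631529/428490000)/(108523/20700) = 5405631529/2246426100 in ≈ 2.406 in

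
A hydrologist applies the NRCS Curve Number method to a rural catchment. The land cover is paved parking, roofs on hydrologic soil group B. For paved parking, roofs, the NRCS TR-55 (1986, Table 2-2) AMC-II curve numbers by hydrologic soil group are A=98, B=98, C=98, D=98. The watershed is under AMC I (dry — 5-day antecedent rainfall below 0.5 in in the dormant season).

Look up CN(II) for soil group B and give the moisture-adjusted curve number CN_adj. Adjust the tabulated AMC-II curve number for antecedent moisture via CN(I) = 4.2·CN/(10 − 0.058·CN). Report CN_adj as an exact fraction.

NRCS table: paved parking, roofs, soil group B → CN(II) = 98
Adjust CN=98 to AMC I: 4.2·98/(10 − 0.058·98) → (2058/5) ÷ (1079/250) = 102900/1079 ≈ 95.366

CN_adj = 102900/1079 ≈ 95.366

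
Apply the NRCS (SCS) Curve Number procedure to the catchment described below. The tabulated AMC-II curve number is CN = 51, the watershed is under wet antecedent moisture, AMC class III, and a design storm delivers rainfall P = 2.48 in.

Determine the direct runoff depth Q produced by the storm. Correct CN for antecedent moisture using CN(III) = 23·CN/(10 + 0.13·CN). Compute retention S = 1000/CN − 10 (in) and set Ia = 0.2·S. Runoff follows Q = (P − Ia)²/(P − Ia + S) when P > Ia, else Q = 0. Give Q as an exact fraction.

Q = 1162873538/2503269975 in ≈ 0.465 in

Adjust CN=51 to AMC III: 23·51/(10 + 0.13·51) → 1173 ÷ (1663/100) = 117300/1663 ≈ 70.535
Max retention: S = 1000/(117300/1663) − 10 = 4900/1173 in (≈ 4.177 in)
Ia = 0.2S: 0.2·4.177 = 0.835 in (exactly 980/1173)
Excess rainfall: 2.480 − 0.835 = 1.645 in; P > Ia so Q > 0
Q = (48226/29325)²/((48226/29325) + 4900/1173) = (2325747076/859955625)/(170726/29325) = 1162873538/2503269975 in ≈ 0.465 in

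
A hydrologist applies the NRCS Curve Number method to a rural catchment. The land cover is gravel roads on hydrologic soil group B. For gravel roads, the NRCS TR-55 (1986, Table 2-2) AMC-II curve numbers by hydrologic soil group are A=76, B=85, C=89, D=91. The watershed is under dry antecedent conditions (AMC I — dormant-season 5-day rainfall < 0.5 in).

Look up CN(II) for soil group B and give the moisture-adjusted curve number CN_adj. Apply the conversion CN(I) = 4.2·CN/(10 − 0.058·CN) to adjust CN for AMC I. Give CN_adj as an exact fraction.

CN_adj = 11900/169 ≈ 70.414

NRCS table: gravel roads, soil group B → CN(II) = 85
Dry (AMC I): CN(I) = 4.2·85/(10 − 0.058·85) = 357/(507/100) = 11900/169 ≈ 70.414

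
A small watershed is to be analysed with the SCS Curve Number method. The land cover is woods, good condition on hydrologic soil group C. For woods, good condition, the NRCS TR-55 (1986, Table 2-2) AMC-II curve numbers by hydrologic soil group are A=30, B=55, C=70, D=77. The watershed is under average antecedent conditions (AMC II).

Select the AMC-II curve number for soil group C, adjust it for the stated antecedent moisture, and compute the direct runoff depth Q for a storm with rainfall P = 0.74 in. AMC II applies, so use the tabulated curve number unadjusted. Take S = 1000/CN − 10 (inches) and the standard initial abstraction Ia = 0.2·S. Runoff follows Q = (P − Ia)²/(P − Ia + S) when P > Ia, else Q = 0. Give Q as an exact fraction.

Q = 0 in ≈ 0.000 in

NRCS table: woods, good condition, soil group C → CN(II) = 70
AMC II — tabulated CN = 70 applies directly.
Retention S: 1000/CN − 10 with CN=70.000 → S = 30/7 ≈ 4.286 in
Ia = 0.2·(30/7) = 6/7 in ≈ 0.857 in
P = 0.740 ≤ Ia = 0.857 in: entire storm abstracted, Q = 0.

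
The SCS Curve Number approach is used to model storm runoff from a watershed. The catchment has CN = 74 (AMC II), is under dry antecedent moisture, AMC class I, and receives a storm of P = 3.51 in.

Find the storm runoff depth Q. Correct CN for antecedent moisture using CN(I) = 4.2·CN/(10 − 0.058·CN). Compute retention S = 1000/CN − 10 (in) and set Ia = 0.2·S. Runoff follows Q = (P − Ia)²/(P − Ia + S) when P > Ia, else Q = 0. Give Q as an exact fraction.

Q = 1566999733/4738068300 in ≈ 0.331 in

CN(I) from CN(II)=74: (4.2·74)/(10 − 0.058·74) = 77700/1427 ≈ 54.450
Max retention: S = 1000/(77700/1427) − 10 = 6500/777 in (≈ 8.366 in)
Ia = 0.2·(6500/777) = 1300/777 in ≈ 1.673 in
P − Ia = 3.510 − 1.673 = 142727/77700 ≈ 1.837 in (> 0, runoff occurs)
Runoff Q = (P−Ia)²/(P−Ia+S) = (1.837)²/(1.837+8.366) = 1566999733/4738068300 ≈ 0.331 in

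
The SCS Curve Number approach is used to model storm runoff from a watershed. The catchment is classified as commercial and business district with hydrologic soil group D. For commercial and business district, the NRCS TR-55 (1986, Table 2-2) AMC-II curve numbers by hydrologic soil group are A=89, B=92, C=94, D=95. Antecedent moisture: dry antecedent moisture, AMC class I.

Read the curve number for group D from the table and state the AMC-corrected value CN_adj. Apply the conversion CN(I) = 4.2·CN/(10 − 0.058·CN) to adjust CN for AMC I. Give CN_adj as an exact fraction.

CN_adj = 39900/449 ≈ 88.864

NRCS table: commercial and business district, soil group D → CN(II) = 95
Dry (AMC I): CN(I) = 4.2·95/(10 − 0.058·95) = 399/(449/100) = 39900/449 ≈ 88.864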